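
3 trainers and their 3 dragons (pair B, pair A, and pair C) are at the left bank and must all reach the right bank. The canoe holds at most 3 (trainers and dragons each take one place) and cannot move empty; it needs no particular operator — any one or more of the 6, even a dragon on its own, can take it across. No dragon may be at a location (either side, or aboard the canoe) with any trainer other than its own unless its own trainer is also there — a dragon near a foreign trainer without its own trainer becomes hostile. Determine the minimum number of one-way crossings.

5

Counting alone: each trip to the right bank takes at most 3 across and each return brings at least 1 back, so after t trips out (and t−1 returns) at most 3t − (t−1) of the 6 are across; that first reaches 6 at t = 3, so at least 5 crossings are needed.
The plan below uses exactly 5 crossings, so it is optimal:
1. dragon B and trainer B cross → the right bank.
2. trainer B crosses ← the left bank.
3. trainer A, trainer B, and trainer C cross → the right bank.
4. dragon B crosses ← the left bank.
5. dragon A, dragon B, and dragon C cross → the right bank.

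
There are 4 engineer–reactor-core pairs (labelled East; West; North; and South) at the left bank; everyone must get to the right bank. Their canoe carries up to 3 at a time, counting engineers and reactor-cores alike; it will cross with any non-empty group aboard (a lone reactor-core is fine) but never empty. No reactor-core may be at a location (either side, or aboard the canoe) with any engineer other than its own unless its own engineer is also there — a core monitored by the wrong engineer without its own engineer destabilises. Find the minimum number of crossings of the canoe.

Counting alone: each trip to the right bank takes at most 3 across and each return brings at least 1 back, so after t trips out (and t−1 returns) at most 3t − (t−1) of the 8 are across; that first reaches 8 at t = 4, so at least 7 crossings are needed.
The safety rule pushes this higher. Following every safe sequence of crossings, the most of the 8 that can be at the right bank as the canoe arrives there on crossing 7 is 7 — never all 8.
So no plan with fewer than 9 crossings exists, and this one achieves 9:
1. engineer East and reactor-core East cross → the right bank.
2. engineer East crosses ← the left bank.
3. engineer East, engineer West, and reactor-core West cross → the right bank.
4. engineer East and reactor-core East cross ← the left bank.
5. engineer East, engineer North, and engineer South cross → the right bank.
6. reactor-core West crosses ← the left bank.
7. reactor-core East and reactor-core West cross → the right bank.
8. reactor-core East crosses ← the left bank.
9. reactor-core East, reactor-core North, and reactor-core South cross → the right bank.

9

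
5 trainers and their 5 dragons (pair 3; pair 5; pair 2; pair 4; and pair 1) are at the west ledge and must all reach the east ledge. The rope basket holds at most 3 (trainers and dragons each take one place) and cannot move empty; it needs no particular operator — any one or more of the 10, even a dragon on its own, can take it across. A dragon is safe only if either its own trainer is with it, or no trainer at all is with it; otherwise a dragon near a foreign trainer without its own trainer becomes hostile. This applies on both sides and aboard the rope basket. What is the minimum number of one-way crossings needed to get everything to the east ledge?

Counting alone: each trip to the east ledge takes at most 3 across and each return brings at least 1 back, so after t trips out (and t−1 returns) at most 3t − (t−1) of the 10 are across; that first reaches 10 at t = 5, so at least 9 crossings are needed.
The safety rule pushes this higher. Following every safe sequence of crossings, the most of the 10 that can be at the east ledge as the rope basket arrives there on crossing 9 is 9 — never all 10.
So no plan with fewer than 11 crossings exists, and this one achieves 11:
1. dragon 3 and trainer 3 cross → the east ledge.
2. trainer 3 crosses ← the west ledge.
3. dragon 2, dragon 4, and dragon 5 cross → the east ledge.
4. dragon 3 crosses ← the west ledge.
5. trainer 2, trainer 4, and trainer 5 cross → the east ledge.
6. dragon 5 and trainer 5 cross ← the west ledge.
7. trainer 1, trainer 3, and trainer 5 cross → the east ledge.
8. dragon 2 crosses ← the west ledge.
9. dragon 3 and dragon 5 cross → the east ledge.
10. dragon 3 crosses ← the west ledge.
11. dragon 1, dragon 2, and dragon 3 cross → the east ledge.

11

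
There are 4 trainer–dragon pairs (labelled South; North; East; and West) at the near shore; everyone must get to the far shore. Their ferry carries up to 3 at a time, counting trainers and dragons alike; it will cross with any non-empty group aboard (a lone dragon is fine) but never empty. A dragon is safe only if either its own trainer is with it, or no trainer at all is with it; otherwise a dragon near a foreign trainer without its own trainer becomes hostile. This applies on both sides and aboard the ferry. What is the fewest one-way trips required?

Counting alone: each trip to the far shore takes at most 3 across and each return brings at least 1 back, so after t trips out (and t−1 returns) at most 3t − (t−1) of the 8 are across; that first reaches 8 at t = 4, so at least 7 crossings are needed.
The safety rule pushes this higher. Following every safe sequence of crossings, the most of the 8 that can be at the far shore as the ferry arrives there on crossing 7 is 7 — never all 8.
So no plan with fewer than 9 crossings exists, and this one achieves 9:
1. dragon South and trainer South cross → the far shore.
2. trainer South crosses ← the near shore.
3. dragon North, trainer North, and trainer South cross → the far shore.
4. dragon South and trainer South cross ← the near shore.
5. trainer East, trainer South, and trainer West cross → the far shore.
6. dragon North crosses ← the near shore.
7. dragon North and dragon South cross → the far shore.
8. dragon South crosses ← the near shore.
9. dragon East, dragon South, and dragon West cross → the far shore.

9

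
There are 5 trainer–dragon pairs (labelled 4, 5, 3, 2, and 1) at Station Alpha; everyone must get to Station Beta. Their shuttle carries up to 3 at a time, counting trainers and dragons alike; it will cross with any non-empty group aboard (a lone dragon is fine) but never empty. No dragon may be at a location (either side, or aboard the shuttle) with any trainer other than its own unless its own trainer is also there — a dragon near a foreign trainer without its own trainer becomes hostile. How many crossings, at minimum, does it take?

Counting alone: each trip to Station Beta takes at most 3 across and each return brings at least 1 back, so after t trips out (and t−1 returns) at most 3t − (t−1) of the 10 are across; that first reaches 10 at t = 5, so at least 9 crossings are needed.
The safety rule pushes this higher. Following every safe sequence of crossings, the most of the 10 that can be at Station Beta as the shuttle arrives there on crossing 9 is 9 — never all 10.
So no plan with fewer than 11 crossings exists, and this one achieves 11:
1. dragon 4 and trainer 4 cross → Station Beta.
2. trainer 4 crosses ← Station Alpha.
3. dragon 2, dragon 3, and dragon 5 cross → Station Beta.
4. dragon 4 crosses ← Station Alpha.
5. trainer 2, trainer 3, and trainer 5 cross → Station Beta.
6. dragon 5 and trainer 5 cross ← Station Alpha.
7. trainer 1, trainer 4, and trainer 5 cross → Station Beta.
8. dragon 3 crosses ← Station Alpha.
9. dragon 4 and dragon 5 cross → Station Beta.
10. dragon 4 crosses ← Station Alpha.
11. dragon 1, dragon 3, and dragon 4 cross → Station Beta.

11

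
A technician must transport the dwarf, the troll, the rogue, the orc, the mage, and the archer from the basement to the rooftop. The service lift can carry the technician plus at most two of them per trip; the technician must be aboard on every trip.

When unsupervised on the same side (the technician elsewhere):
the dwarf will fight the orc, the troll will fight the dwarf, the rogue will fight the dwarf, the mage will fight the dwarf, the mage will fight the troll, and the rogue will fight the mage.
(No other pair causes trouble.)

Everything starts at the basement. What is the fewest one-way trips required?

9

Counting alone: the technician can take at most 2 across per trip to the rooftop, so moving all 6 needs at least 3 loaded trips out, with a return between consecutive ones — at least 5 crossings.
The safety rule pushes this higher. Following every safe sequence of crossings, the most of the 6 that can be at the rooftop as the service lift arrives there on crossings 5, 7 is 4, 5 respectively — never all 6.
So no plan with fewer than 9 crossings exists, and this one achieves 9:
1. Technician goes to the rooftop with the dwarf and the mage.
2. Technician goes back to the basement with the dwarf.
3. Technician goes to the rooftop with the dwarf and the orc.
4. Technician goes back to the basement with the dwarf.
5. Technician goes to the rooftop with the archer and the dwarf.
6. Technician goes back to the basement with the dwarf.
7. Technician goes to the rooftop with the rogue and the troll.
8. Technician goes back to the basement with the mage.
9. Technician goes to the rooftop with the dwarf and the mage.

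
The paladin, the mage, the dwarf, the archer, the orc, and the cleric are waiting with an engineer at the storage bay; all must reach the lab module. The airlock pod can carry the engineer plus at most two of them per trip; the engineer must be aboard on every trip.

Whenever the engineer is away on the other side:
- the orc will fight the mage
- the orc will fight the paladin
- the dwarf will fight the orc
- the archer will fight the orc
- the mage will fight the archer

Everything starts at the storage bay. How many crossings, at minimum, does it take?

9

Counting alone: the engineer can take at most 2 across per trip to the lab module, so moving all 6 needs at least 3 loaded trips out, with a return between consecutive ones — at least 5 crossings.
The safety rule pushes this higher. Following every safe sequence of crossings, the most of the 6 that can be at the lab module as the airlock pod arrives there on crossings 5, 7 is 4, 5 respectively — never all 6.
So no plan with fewer than 9 crossings exists, and this one achieves 9:
1. Engineer goes to the lab module with the mage and the orc.
2. Engineer goes back to the storage bay with the mage.
3. Engineer goes to the lab module with the mage and the paladin.
4. Engineer goes back to the storage bay with the orc.
5. Engineer goes to the lab module with the archer and the dwarf.
6. Engineer goes back to the storage bay with the mage.
7. Engineer goes to the lab module with the cleric and the mage.
8. Engineer goes back to the storage bay with the mage.
9. Engineer goes to the lab module with the mage and the orc.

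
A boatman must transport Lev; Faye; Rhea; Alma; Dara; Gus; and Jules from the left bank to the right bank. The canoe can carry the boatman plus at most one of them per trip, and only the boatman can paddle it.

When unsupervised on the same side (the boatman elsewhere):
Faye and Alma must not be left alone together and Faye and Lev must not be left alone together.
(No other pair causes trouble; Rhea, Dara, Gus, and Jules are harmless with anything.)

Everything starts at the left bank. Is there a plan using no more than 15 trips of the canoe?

Yes — this plan uses 15 crossings (≤ 15):
1. Boatman goes to the right bank with Faye.  [the left bank: Alma, Dara, Gus, Jules, Lev, Rhea | the right bank: Faye]
2. Boatman goes back to the left bank alone.  [the left bank: Alma, Dara, Gus, Jules, Lev, Rhea | the right bank: Faye]
3. Boatman goes to the right bank with Lev.  [the left bank: Alma, Dara, Gus, Jules, Rhea | the right bank: Faye, Lev]
4. Boatman goes back to the left bank with Faye.  [the left bank: Alma, Dara, Faye, Gus, Jules, Rhea | the right bank: Lev]
5. Boatman goes to the right bank with Alma.  [the left bank: Dara, Faye, Gus, Jules, Rhea | the right bank: Alma, Lev]
6. Boatman goes back to the left bank alone.  [the left bank: Dara, Faye, Gus, Jules, Rhea | the right bank: Alma, Lev]
7. Boatman goes to the right bank with Rhea.  [the left bank: Dara, Faye, Gus, Jules | the right bank: Alma, Lev, Rhea]
8. Boatman goes back to the left bank alone.  [the left bank: Dara, Faye, Gus, Jules | the right bank: Alma, Lev, Rhea]
9. Boatman goes to the right bank with Dara.  [the left bank: Faye, Gus, Jules | the right bank: Alma, Dara, Lev, Rhea]
10. Boatman goes back to the left bank alone.  [the left bank: Faye, Gus, Jules | the right bank: Alma, Dara, Lev, Rhea]
11. Boatman goes to the right bank with Gus.  [the left bank: Faye, Jules | the right bank: Alma, Dara, Gus, Lev, Rhea]
12. Boatman goes back to the left bank alone.  [the left bank: Faye, Jules | the right bank: Alma, Dara, Gus, Lev, Rhea]
13. Boatman goes to the right bank with Jules.  [the left bank: Faye | the right bank: Alma, Dara, Gus, Jules, Lev, Rhea]
14. Boatman goes back to the left bank alone.  [the left bank: Faye | the right bank: Alma, Dara, Gus, Jules, Lev, Rhea]
15. Boatman goes to the right bank with Faye.  [the left bank: — | the right bank: Alma, Dara, Faye, Gus, Jules, Lev, Rhea]

Yes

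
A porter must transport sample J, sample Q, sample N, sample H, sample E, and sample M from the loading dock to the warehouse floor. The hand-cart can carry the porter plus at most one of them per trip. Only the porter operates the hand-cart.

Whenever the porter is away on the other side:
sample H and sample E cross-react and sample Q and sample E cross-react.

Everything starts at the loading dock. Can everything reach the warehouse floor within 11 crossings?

No

Counting alone: the porter can take at most 1 across per trip to the warehouse floor, so moving all 6 needs at least 6 loaded trips out, with a return between consecutive ones — at least 11 crossings.
The safety rule pushes this higher. Following every safe sequence of crossings, the most of the 6 that can be at the warehouse floor as the hand-cart arrives there on crossing 11 is 5 — never all 6.
So the move cannot be finished within 11 crossings. (The shortest complete plan takes 13:)
1. Porter goes to the warehouse floor with sample E.  [the loading dock: sample H, sample J, sample M, sample N, sample Q | the warehouse floor: sample E]
2. Porter goes back to the loading dock alone.  [the loading dock: sample H, sample J, sample M, sample N, sample Q | the warehouse floor: sample E]
3. Porter goes to the warehouse floor with sample J.  [the loading dock: sample H, sample M, sample N, sample Q | the warehouse floor: sample E, sample J]
4. Porter goes back to the loading dock alone.  [the loading dock: sample H, sample M, sample N, sample Q | the warehouse floor: sample E, sample J]
5. Porter goes to the warehouse floor with sample Q.  [the loading dock: sample H, sample M, sample N | the warehouse floor: sample E, sample J, sample Q]
6. Porter goes back to the loading dock with sample E.  [the loading dock: sample E, sample H, sample M, sample N | the warehouse floor: sample J, sample Q]
7. Porter goes to the warehouse floor with sample H.  [the loading dock: sample E, sample M, sample N | the warehouse floor: sample H, sample J, sample Q]
8. Porter goes back to the loading dock alone.  [the loading dock: sample E, sample M, sample N | the warehouse floor: sample H, sample J, sample Q]
9. Porter goes to the warehouse floor with sample N.  [the loading dock: sample E, sample M | the warehouse floor: sample H, sample J, sample N, sample Q]
10. Porter goes back to the loading dock alone.  [the loading dock: sample E, sample M | the warehouse floor: sample H, sample J, sample N, sample Q]
11. Porter goes to the warehouse floor with sample M.  [the loading dock: sample E | the warehouse floor: sample H, sample J, sample M, sample N, sample Q]
12. Porter goes back to the loading dock alone.  [the loading dock: sample E | the warehouse floor: sample H, sample J, sample M, sample N, sample Q]
13. Porter goes to the warehouse floor with sample E.  [the loading dock: — | the warehouse floor: sample E, sample H, sample J, sample M, sample N, sample Q]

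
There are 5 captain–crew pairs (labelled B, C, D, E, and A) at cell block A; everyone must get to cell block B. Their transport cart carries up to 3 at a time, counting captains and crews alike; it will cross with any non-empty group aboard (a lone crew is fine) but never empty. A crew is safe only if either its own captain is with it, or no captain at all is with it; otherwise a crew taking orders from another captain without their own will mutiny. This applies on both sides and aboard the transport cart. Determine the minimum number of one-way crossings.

Counting alone: each trip to cell block B takes at most 3 across and each return brings at least 1 back, so after t trips out (and t−1 returns) at most 3t − (t−1) of the 10 are across; that first reaches 10 at t = 5, so at least 9 crossings are needed.
The safety rule pushes this higher. Following every safe sequence of crossings, the most of the 10 that can be at cell block B as the transport cart arrives there on crossing 9 is 9 — never all 10.
So no plan with fewer than 11 crossings exists, and this one achieves 11:
1. captain B and crew B cross → cell block B.
2. captain B crosses ← cell block A.
3. crew C, crew D, and crew E cross → cell block B.
4. crew B crosses ← cell block A.
5. captain C, captain D, and captain E cross → cell block B.
6. captain C and crew C cross ← cell block A.
7. captain A, captain B, and captain C cross → cell block B.
8. crew D crosses ← cell block A.
9. crew B and crew C cross → cell block B.
10. crew B crosses ← cell block A.
11. crew A, crew B, and crew D cross → cell block B.

11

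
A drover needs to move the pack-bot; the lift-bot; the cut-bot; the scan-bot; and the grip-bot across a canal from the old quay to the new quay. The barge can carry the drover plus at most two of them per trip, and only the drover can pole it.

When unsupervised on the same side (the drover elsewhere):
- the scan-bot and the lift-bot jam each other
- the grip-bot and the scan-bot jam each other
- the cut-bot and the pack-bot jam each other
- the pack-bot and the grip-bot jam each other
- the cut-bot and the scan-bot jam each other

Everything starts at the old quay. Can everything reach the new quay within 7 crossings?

Yes

Yes — this plan uses 7 crossings (≤ 7):
1. Drover goes to the new quay with the pack-bot and the scan-bot.
2. Drover goes back to the old quay alone.
3. Drover goes to the new quay with the lift-bot.
4. Drover goes back to the old quay with the scan-bot.
5. Drover goes to the new quay with the cut-bot and the grip-bot.
6. Drover goes back to the old quay with the pack-bot.
7. Drover goes to the new quay with the pack-bot and the scan-bot.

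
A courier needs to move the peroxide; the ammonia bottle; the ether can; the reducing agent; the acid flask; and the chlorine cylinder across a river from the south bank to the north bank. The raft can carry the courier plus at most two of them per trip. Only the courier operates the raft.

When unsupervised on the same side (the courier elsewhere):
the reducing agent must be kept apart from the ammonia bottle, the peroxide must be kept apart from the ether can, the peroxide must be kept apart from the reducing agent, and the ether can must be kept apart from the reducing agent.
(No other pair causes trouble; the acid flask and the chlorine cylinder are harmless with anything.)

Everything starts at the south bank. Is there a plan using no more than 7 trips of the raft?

No

Counting alone: the courier can take at most 2 across per trip to the north bank, so moving all 6 needs at least 3 loaded trips out, with a return between consecutive ones — at least 5 crossings.
The safety rule pushes this higher. Following every safe sequence of crossings, the most of the 6 that can be at the north bank as the raft arrives there on crossings 5, 7 is 4, 5 respectively — never all 6.
So the move cannot be finished within 7 crossings. (The shortest complete plan takes 9:)
1. Courier goes to the north bank with the peroxide and the reducing agent.  [the south bank: the acid flask, the ammonia bottle, the chlorine cylinder, the ether can | the north bank: the peroxide, the reducing agent]
2. Courier goes back to the south bank with the peroxide.  [the south bank: the acid flask, the ammonia bottle, the chlorine cylinder, the ether can, the peroxide | the north bank: the reducing agent]
3. Courier goes to the north bank with the ammonia bottle and the peroxide.  [the south bank: the acid flask, the chlorine cylinder, the ether can | the north bank: the ammonia bottle, the peroxide, the reducing agent]
4. Courier goes back to the south bank with the reducing agent.  [the south bank: the acid flask, the chlorine cylinder, the ether can, the reducing agent | the north bank: the ammonia bottle, the peroxide]
5. Courier goes to the north bank with the acid flask and the ether can.  [the south bank: the chlorine cylinder, the reducing agent | the north bank: the acid flask, the ammonia bottle, the ether can, the peroxide]
6. Courier goes back to the south bank with the peroxide.  [the south bank: the chlorine cylinder, the peroxide, the reducing agent | the north bank: the acid flask, the ammonia bottle, the ether can]
7. Courier goes to the north bank with the chlorine cylinder and the peroxide.  [the south bank: the reducing agent | the north bank: the acid flask, the ammonia bottle, the chlorine cylinder, the ether can, the peroxide]
8. Courier goes back to the south bank with the peroxide.  [the south bank: the peroxide, the reducing agent | the north bank: the acid flask, the ammonia bottle, the chlorine cylinder, the ether can]
9. Courier goes to the north bank with the peroxide and the reducing agent.  [the south bank: — | the north bank: the acid flask, the ammonia bottle, the chlorine cylinder, the ether can, the peroxide, the reducing agent]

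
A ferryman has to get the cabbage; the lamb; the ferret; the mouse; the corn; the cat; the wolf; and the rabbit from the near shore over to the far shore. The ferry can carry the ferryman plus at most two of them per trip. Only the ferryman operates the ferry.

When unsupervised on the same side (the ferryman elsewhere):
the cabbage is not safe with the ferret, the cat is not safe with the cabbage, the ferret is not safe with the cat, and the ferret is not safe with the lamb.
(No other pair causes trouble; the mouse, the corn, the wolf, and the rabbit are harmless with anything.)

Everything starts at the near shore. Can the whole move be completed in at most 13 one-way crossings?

Yes

Yes — this plan uses 13 crossings (≤ 13):
1. Ferryman goes to the far shore with the cabbage and the ferret.  [the near shore: the cat, the corn, the lamb, the mouse, the rabbit, the wolf | the far shore: the cabbage, the ferret]
2. Ferryman goes back to the near shore with the cabbage.  [the near shore: the cabbage, the cat, the corn, the lamb, the mouse, the rabbit, the wolf | the far shore: the ferret]
3. Ferryman goes to the far shore with the cabbage and the lamb.  [the near shore: the cat, the corn, the mouse, the rabbit, the wolf | the far shore: the cabbage, the ferret, the lamb]
4. Ferryman goes back to the near shore with the ferret.  [the near shore: the cat, the corn, the ferret, the mouse, the rabbit, the wolf | the far shore: the cabbage, the lamb]
5. Ferryman goes to the far shore with the ferret and the mouse.  [the near shore: the cat, the corn, the rabbit, the wolf | the far shore: the cabbage, the ferret, the lamb, the mouse]
6. Ferryman goes back to the near shore with the ferret.  [the near shore: the cat, the corn, the ferret, the rabbit, the wolf | the far shore: the cabbage, the lamb, the mouse]
7. Ferryman goes to the far shore with the corn and the ferret.  [the near shore: the cat, the rabbit, the wolf | the far shore: the cabbage, the corn, the ferret, the lamb, the mouse]
8. Ferryman goes back to the near shore with the ferret.  [the near shore: the cat, the ferret, the rabbit, the wolf | the far shore: the cabbage, the corn, the lamb, the mouse]
9. Ferryman goes to the far shore with the ferret and the wolf.  [the near shore: the cat, the rabbit | the far shore: the cabbage, the corn, the ferret, the lamb, the mouse, the wolf]
10. Ferryman goes back to the near shore with the ferret.  [the near shore: the cat, the ferret, the rabbit | the far shore: the cabbage, the corn, the lamb, the mouse, the wolf]
11. Ferryman goes to the far shore with the ferret and the rabbit.  [the near shore: the cat | the far shore: the cabbage, the corn, the ferret, the lamb, the mouse, the rabbit, the wolf]
12. Ferryman goes back to the near shore with the ferret.  [the near shore: the cat, the ferret | the far shore: the cabbage, the corn, the lamb, the mouse, the rabbit, the wolf]
13. Ferryman goes to the far shore with the cat and the ferret.  [the near shore: — | the far shore: the cabbage, the cat, the corn, the ferret, the lamb, the mouse, the rabbit, the wolf]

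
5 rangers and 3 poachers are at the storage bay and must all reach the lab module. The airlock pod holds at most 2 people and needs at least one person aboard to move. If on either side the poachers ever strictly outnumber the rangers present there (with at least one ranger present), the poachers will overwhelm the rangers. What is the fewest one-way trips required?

13

Counting alone: each trip to the lab module takes at most 2 across and each return brings at least 1 back, so after t trips out (and t−1 returns) at most 2t − (t−1) of the 8 are across; that first reaches 8 at t = 7, so at least 13 crossings are needed.
The plan below uses exactly 13 crossings, so it is optimal:
1. 2 poachers → the lab module.  (the storage bay: 5R 1P; the lab module: 0R 2P)
2. 1 poacher ← the storage bay.  (the storage bay: 5R 2P; the lab module: 0R 1P)
3. 2 poachers → the lab module.  (the storage bay: 5R 0P; the lab module: 0R 3P)
4. 1 poacher ← the storage bay.  (the storage bay: 5R 1P; the lab module: 0R 2P)
5. 2 rangers → the lab module.  (the storage bay: 3R 1P; the lab module: 2R 2P)
6. 1 poacher ← the storage bay.  (the storage bay: 3R 2P; the lab module: 2R 1P)
7. 1 ranger and 1 poacher → the lab module.  (the storage bay: 2R 1P; the lab module: 3R 2P)
8. 1 poacher ← the storage bay.  (the storage bay: 2R 2P; the lab module: 3R 1P)
9. 2 poachers → the lab module.  (the storage bay: 2R 0P; the lab module: 3R 3P)
10. 1 poacher ← the storage bay.  (the storage bay: 2R 1P; the lab module: 3R 2P)
11. 1 ranger and 1 poacher → the lab module.  (the storage bay: 1R 0P; the lab module: 4R 3P)
12. 1 poacher ← the storage bay.  (the storage bay: 1R 1P; the lab module: 4R 2P)
13. 1 ranger and 1 poacher → the lab module.  (the storage bay: 0R 0P; the lab module: 5R 3P)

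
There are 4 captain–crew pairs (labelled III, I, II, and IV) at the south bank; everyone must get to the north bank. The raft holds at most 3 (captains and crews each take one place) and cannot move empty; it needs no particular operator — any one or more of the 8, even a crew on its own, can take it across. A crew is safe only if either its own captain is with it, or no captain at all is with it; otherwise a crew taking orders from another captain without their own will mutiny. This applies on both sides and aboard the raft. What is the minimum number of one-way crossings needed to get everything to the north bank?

9

Counting alone: each trip to the north bank takes at most 3 across and each return brings at least 1 back, so after t trips out (and t−1 returns) at most 3t − (t−1) of the 8 are across; that first reaches 8 at t = 4, so at least 7 crossings are needed.
The safety rule pushes this higher. Following every safe sequence of crossings, the most of the 8 that can be at the north bank as the raft arrives there on crossing 7 is 7 — never all 8.
So no plan with fewer than 9 crossings exists, and this one achieves 9:
1. captain III and crew III cross → the north bank.
2. captain III crosses ← the south bank.
3. captain I, captain III, and crew I cross → the north bank.
4. captain III and crew III cross ← the south bank.
5. captain II, captain III, and captain IV cross → the north bank.
6. crew I crosses ← the south bank.
7. crew I and crew III cross → the north bank.
8. crew III crosses ← the south bank.
9. crew II, crew III, and crew IV cross → the north bank.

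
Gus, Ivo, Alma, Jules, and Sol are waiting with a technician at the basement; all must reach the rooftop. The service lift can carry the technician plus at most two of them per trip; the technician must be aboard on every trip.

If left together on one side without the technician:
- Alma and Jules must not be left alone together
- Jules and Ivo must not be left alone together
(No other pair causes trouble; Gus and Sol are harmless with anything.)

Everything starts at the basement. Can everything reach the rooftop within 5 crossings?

Yes

Yes — this plan uses 5 crossings (≤ 5):
1. Technician goes to the rooftop with Jules.
2. Technician goes back to the basement alone.
3. Technician goes to the rooftop with Gus and Sol.
4. Technician goes back to the basement alone.
5. Technician goes to the rooftop with Alma and Ivo.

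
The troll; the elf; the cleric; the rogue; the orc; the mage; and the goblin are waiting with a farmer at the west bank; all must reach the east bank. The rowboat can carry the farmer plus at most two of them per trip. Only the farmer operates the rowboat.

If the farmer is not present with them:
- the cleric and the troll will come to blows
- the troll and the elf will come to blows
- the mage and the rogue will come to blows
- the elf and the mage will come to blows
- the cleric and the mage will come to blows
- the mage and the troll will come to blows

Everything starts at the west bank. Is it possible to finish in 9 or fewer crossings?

Counting alone: the farmer can take at most 2 across per trip to the east bank, so moving all 7 needs at least 4 loaded trips out, with a return between consecutive ones — at least 7 crossings.
The safety rule pushes this higher. Following every safe sequence of crossings, the most of the 7 that can be at the east bank as the rowboat arrives there on crossings 7, 9 is 5, 6 respectively — never all 7.
So the move cannot be finished within 9 crossings. (The shortest complete plan takes 11:)
1. Farmer goes to the east bank with the mage and the troll.
2. Farmer goes back to the west bank with the troll.
3. Farmer goes to the east bank with the rogue and the troll.
4. Farmer goes back to the west bank with the mage.
5. Farmer goes to the east bank with the cleric and the elf.
6. Farmer goes back to the west bank with the troll.
7. Farmer goes to the east bank with the orc and the troll.
8. Farmer goes back to the west bank with the troll.
9. Farmer goes to the east bank with the goblin and the troll.
10. Farmer goes back to the west bank with the troll.
11. Farmer goes to the east bank with the mage and the troll.

No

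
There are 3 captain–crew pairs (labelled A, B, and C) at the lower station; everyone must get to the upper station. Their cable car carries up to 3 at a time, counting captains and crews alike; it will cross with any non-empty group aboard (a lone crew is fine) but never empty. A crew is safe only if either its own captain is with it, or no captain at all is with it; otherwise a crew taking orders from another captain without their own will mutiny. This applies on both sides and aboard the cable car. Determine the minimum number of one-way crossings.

Counting alone: each trip to the upper station takes at most 3 across and each return brings at least 1 back, so after t trips out (and t−1 returns) at most 3t − (t−1) of the 6 are across; that first reaches 6 at t = 3, so at least 5 crossings are needed.
The plan below uses exactly 5 crossings, so it is optimal:
1. captain A and crew A cross → the upper station.
2. captain A crosses ← the lower station.
3. captain A, captain B, and captain C cross → the upper station.
4. crew A crosses ← the lower station.
5. crew A, crew B, and crew C cross → the upper station.

5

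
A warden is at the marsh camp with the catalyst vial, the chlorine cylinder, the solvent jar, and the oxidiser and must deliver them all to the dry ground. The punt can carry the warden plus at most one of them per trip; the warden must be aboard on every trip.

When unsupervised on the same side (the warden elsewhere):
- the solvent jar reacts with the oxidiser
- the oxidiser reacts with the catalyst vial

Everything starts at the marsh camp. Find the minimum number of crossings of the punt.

Counting alone: the warden can take at most 1 across per trip to the dry ground, so moving all 4 needs at least 4 loaded trips out, with a return between consecutive ones — at least 7 crossings.
The safety rule pushes this higher. Following every safe sequence of crossings, the most of the 4 that can be at the dry ground as the punt arrives there on crossing 7 is 3 — never all 4.
So no plan with fewer than 9 crossings exists, and this one achieves 9:
1. Warden goes to the dry ground with the oxidiser.
2. Warden goes back to the marsh camp alone.
3. Warden goes to the dry ground with the catalyst vial.
4. Warden goes back to the marsh camp with the oxidiser.
5. Warden goes to the dry ground with the solvent jar.
6. Warden goes back to the marsh camp alone.
7. Warden goes to the dry ground with the chlorine cylinder.
8. Warden goes back to the marsh camp alone.
9. Warden goes to the dry ground with the oxidiser.

9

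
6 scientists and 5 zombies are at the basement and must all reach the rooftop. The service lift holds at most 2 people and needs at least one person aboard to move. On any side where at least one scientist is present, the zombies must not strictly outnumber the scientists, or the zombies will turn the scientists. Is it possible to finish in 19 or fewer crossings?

Yes — this plan uses 19 crossings (≤ 19):
1. 2 zombies → the rooftop.  (the basement: 6S 3Z; the rooftop: 0S 2Z)
2. 1 zombie ← the basement.  (the basement: 6S 4Z; the rooftop: 0S 1Z)
3. 2 zombies → the rooftop.  (the basement: 6S 2Z; the rooftop: 0S 3Z)
4. 1 zombie ← the basement.  (the basement: 6S 3Z; the rooftop: 0S 2Z)
5. 2 scientists → the rooftop.  (the basement: 4S 3Z; the rooftop: 2S 2Z)
6. 1 zombie ← the basement.  (the basement: 4S 4Z; the rooftop: 2S 1Z)
7. 1 scientist and 1 zombie → the rooftop.  (the basement: 3S 3Z; the rooftop: 3S 2Z)
8. 1 scientist ← the basement.  (the basement: 4S 3Z; the rooftop: 2S 2Z)
9. 1 scientist and 1 zombie → the rooftop.  (the basement: 3S 2Z; the rooftop: 3S 3Z)
10. 1 zombie ← the basement.  (the basement: 3S 3Z; the rooftop: 3S 2Z)
11. 1 scientist and 1 zombie → the rooftop.  (the basement: 2S 2Z; the rooftop: 4S 3Z)
12. 1 scientist ← the basement.  (the basement: 3S 2Z; the rooftop: 3S 3Z)
13. 1 scientist and 1 zombie → the rooftop.  (the basement: 2S 1Z; the rooftop: 4S 4Z)
14. 1 zombie ← the basement.  (the basement: 2S 2Z; the rooftop: 4S 3Z)
15. 1 scientist and 1 zombie → the rooftop.  (the basement: 1S 1Z; the rooftop: 5S 4Z)
16. 1 scientist ← the basement.  (the basement: 2S 1Z; the rooftop: 4S 4Z)
17. 1 scientist and 1 zombie → the rooftop.  (the basement: 1S 0Z; the rooftop: 5S 5Z)
18. 1 zombie ← the basement.  (the basement: 1S 1Z; the rooftop: 5S 4Z)
19. 1 scientist and 1 zombie → the rooftop.  (the basement: 0S 0Z; the rooftop: 6S 5Z)

Yes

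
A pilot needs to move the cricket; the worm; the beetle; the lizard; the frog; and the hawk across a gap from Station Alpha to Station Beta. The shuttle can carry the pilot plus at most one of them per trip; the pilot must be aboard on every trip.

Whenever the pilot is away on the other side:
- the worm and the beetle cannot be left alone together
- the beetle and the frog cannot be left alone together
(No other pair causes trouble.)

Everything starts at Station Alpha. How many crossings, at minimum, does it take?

Counting alone: the pilot can take at most 1 across per trip to Station Beta, so moving all 6 needs at least 6 loaded trips out, with a return between consecutive ones — at least 11 crossings.
The safety rule pushes this higher. Following every safe sequence of crossings, the most of the 6 that can be at Station Beta as the shuttle arrives there on crossing 11 is 5 — never all 6.
So no plan with fewer than 13 crossings exists, and this one achieves 13:
1. Pilot goes to Station Beta with the beetle.  [Station Alpha: the cricket, the frog, the hawk, the lizard, the worm | Station Beta: the beetle]
2. Pilot goes back to Station Alpha alone.  [Station Alpha: the cricket, the frog, the hawk, the lizard, the worm | Station Beta: the beetle]
3. Pilot goes to Station Beta with the cricket.  [Station Alpha: the frog, the hawk, the lizard, the worm | Station Beta: the beetle, the cricket]
4. Pilot goes back to Station Alpha alone.  [Station Alpha: the frog, the hawk, the lizard, the worm | Station Beta: the beetle, the cricket]
5. Pilot goes to Station Beta with the worm.  [Station Alpha: the frog, the hawk, the lizard | Station Beta: the beetle, the cricket, the worm]
6. Pilot goes back to Station Alpha with the beetle.  [Station Alpha: the beetle, the frog, the hawk, the lizard | Station Beta: the cricket, the worm]
7. Pilot goes to Station Beta with the frog.  [Station Alpha: the beetle, the hawk, the lizard | Station Beta: the cricket, the frog, the worm]
8. Pilot goes back to Station Alpha alone.  [Station Alpha: the beetle, the hawk, the lizard | Station Beta: the cricket, the frog, the worm]
9. Pilot goes to Station Beta with the lizard.  [Station Alpha: the beetle, the hawk | Station Beta: the cricket, the frog, the lizard, the worm]
10. Pilot goes back to Station Alpha alone.  [Station Alpha: the beetle, the hawk | Station Beta: the cricket, the frog, the lizard, the worm]
11. Pilot goes to Station Beta with the hawk.  [Station Alpha: the beetle | Station Beta: the cricket, the frog, the hawk, the lizard, the worm]
12. Pilot goes back to Station Alpha alone.  [Station Alpha: the beetle | Station Beta: the cricket, the frog, the hawk, the lizard, the worm]
13. Pilot goes to Station Beta with the beetle.  [Station Alpha: — | Station Beta: the beetle, the cricket, the frog, the hawk, the lizard, the worm]

13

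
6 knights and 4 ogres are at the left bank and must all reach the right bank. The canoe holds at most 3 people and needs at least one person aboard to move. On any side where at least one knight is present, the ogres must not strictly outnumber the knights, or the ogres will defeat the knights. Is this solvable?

1. 2 ogres → the right bank.  (the left bank: 6K 2O; the right bank: 0K 2O)
2. 1 ogre ← the left bank.  (the left bank: 6K 3O; the right bank: 0K 1O)
3. 3 ogres → the right bank.  (the left bank: 6K 0O; the right bank: 0K 4O)
4. 1 ogre ← the left bank.  (the left bank: 6K 1O; the right bank: 0K 3O)
5. 3 knights → the right bank.  (the left bank: 3K 1O; the right bank: 3K 3O)
6. 1 ogre ← the left bank.  (the left bank: 3K 2O; the right bank: 3K 2O)
7. 1 knight and 2 ogres → the right bank.  (the left bank: 2K 0O; the right bank: 4K 4O)
8. 1 ogre ← the left bank.  (the left bank: 2K 1O; the right bank: 4K 3O)
9. 2 knights and 1 ogre → the right bank.  (the left bank: 0K 0O; the right bank: 6K 4O)

Yes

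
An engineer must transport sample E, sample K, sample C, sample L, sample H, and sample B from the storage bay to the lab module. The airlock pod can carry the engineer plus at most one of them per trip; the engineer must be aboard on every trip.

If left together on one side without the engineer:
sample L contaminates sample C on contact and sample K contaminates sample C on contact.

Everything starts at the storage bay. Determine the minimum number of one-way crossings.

Counting alone: the engineer can take at most 1 across per trip to the lab module, so moving all 6 needs at least 6 loaded trips out, with a return between consecutive ones — at least 11 crossings.
The safety rule pushes this higher. Following every safe sequence of crossings, the most of the 6 that can be at the lab module as the airlock pod arrives there on crossing 11 is 5 — never all 6.
So no plan with fewer than 13 crossings exists, and this one achieves 13:
1. Engineer goes to the lab module with sample C.
2. Engineer goes back to the storage bay alone.
3. Engineer goes to the lab module with sample E.
4. Engineer goes back to the storage bay alone.
5. Engineer goes to the lab module with sample K.
6. Engineer goes back to the storage bay with sample C.
7. Engineer goes to the lab module with sample L.
8. Engineer goes back to the storage bay alone.
9. Engineer goes to the lab module with sample H.
10. Engineer goes back to the storage bay alone.
11. Engineer goes to the lab module with sample B.
12. Engineer goes back to the storage bay alone.
13. Engineer goes to the lab module with sample C.

13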